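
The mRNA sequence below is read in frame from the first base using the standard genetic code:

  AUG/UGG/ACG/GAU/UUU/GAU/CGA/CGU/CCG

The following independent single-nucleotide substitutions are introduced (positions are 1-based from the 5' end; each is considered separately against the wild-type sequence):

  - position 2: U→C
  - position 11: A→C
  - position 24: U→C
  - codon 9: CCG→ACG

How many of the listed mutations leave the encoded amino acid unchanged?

1

Codon 1: AUG (Met) → ACG (Thr) — missense.
Codon 4: GAU (Asp) → GCU (Ala) — missense.
Codon 8: CGU (Arg) → CGC (Arg) — synonymous.
Codon 9: CCG (Pro) → ACG (Thr) — missense.
Synonymous: 1 of 4.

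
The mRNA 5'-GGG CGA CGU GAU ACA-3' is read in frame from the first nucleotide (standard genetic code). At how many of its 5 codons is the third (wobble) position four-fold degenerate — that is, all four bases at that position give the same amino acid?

Codon 1 GGG (Gly): third position 4-fold.
Codon 2 CGA (Arg): third position 4-fold.
Codon 3 CGU (Arg): third position 4-fold.
Codon 4 GAU (Asp): third position 2-fold.
Codon 5 ACA (Thr): third position 4-fold.
Four-fold degenerate third positions: 4.

4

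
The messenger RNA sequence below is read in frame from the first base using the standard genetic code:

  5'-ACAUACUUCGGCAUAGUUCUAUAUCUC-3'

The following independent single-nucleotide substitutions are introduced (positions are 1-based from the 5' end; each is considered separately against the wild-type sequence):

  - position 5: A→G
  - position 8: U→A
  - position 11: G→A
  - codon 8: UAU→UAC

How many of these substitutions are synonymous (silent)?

1

Codon 2: UAC (Tyr) → UGC (Cys) — missense.
Codon 3: UUC (Phe) → UAC (Tyr) — missense.
Codon 4: GGC (Gly) → GAC (Asp) — missense.
Codon 8: UAU (Tyr) → UAC (Tyr) — synonymous.
Synonymous: 1 of 4.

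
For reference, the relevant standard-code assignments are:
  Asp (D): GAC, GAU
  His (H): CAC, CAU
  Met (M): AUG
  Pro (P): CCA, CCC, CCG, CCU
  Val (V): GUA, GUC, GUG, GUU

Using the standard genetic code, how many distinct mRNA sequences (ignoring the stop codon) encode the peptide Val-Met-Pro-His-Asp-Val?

256

Val: 4 codons.
Met: 1 codon.
Pro: 4 codons.
His: 2 codons.
Asp: 2 codons.
Val: 4 codons.
4 × 1 × 4 × 2 × 2 × 4 = 256.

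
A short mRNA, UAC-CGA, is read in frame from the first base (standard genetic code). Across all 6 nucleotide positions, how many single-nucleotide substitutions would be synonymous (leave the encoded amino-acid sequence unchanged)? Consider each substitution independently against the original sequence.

5

Codon 1 (UAC, Tyr): 1 synonymous substitution.
Codon 2 (CGA, Arg): 4 synonymous substitutions.
Total: 1 + 4 = 5.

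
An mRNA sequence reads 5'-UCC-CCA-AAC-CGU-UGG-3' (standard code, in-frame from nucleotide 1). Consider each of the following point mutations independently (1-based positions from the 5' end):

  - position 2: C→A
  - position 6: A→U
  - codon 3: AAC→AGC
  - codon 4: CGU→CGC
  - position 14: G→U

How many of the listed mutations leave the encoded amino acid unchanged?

2

Codon 1: UCC (Ser) → UAC (Tyr) — missense.
Codon 2: CCA (Pro) → CCU (Pro) — synonymous.
Codon 3: AAC (Asn) → AGC (Ser) — missense.
Codon 4: CGU (Arg) → CGC (Arg) — synonymous.
Codon 5: UGG (Trp) → UUG (Leu) — missense.
Synonymous: 2 of 5.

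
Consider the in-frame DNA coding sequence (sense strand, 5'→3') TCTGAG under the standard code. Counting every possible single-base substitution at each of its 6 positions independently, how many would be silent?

4

Codon 1 (TCT, Ser): 3 synonymous substitutions.
Codon 2 (GAG, Glu): 1 synonymous substitution.
Total: 3 + 1 = 4.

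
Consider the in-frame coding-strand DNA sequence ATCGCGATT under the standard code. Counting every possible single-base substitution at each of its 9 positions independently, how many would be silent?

Codon 1 (ATC, Ile): 2 synonymous substitutions.
Codon 2 (GCG, Ala): 3 synonymous substitutions.
Codon 3 (ATT, Ile): 2 synonymous substitutions.
Total: 2 + 3 + 2 = 7.

7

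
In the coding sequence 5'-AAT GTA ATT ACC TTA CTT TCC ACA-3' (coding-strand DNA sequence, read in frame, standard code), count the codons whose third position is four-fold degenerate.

5

Codon 1 AAT (Asn): third position 2-fold.
Codon 2 GTA (Val): third position 4-fold.
Codon 3 ATT (Ile): third position 3-fold.
Codon 4 ACC (Thr): third position 4-fold.
Codon 5 TTA (Leu): third position 2-fold.
Codon 6 CTT (Leu): third position 4-fold.
Codon 7 TCC (Ser): third position 4-fold.
Codon 8 ACA (Thr): third position 4-fold.
Four-fold degenerate third positions: 5.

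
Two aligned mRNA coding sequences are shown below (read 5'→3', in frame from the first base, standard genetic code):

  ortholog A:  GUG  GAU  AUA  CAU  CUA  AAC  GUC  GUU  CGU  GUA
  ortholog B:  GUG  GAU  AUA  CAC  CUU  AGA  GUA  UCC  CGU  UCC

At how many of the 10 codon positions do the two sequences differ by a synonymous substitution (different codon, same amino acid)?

3

Codon 1: GUG Val / GUG Val — identical.
Codon 2: GAU Asp / GAU Asp — identical.
Codon 3: AUA Ile / AUA Ile — identical.
Codon 4: CAU His / CAC His — synonymous.
Codon 5: CUA Leu / CUU Leu — synonymous.
Codon 6: AAC Asn / AGA Arg — nonsynonymous.
Codon 7: GUC Val / GUA Val — synonymous.
Codon 8: GUU Val / UCC Ser — nonsynonymous.
Codon 9: CGU Arg / CGU Arg — identical.
Codon 10: GUA Val / UCC Ser — nonsynonymous.
Synonymous differences: 3.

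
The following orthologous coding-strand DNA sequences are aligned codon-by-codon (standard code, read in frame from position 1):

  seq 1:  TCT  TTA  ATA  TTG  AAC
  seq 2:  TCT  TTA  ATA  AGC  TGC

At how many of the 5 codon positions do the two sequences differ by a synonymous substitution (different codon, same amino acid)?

0

Codon 1: TCT Ser / TCT Ser — identical.
Codon 2: TTA Leu / TTA Leu — identical.
Codon 3: ATA Ile / ATA Ile — identical.
Codon 4: TTG Leu / AGC Ser — nonsynonymous.
Codon 5: AAC Asn / TGC Cys — nonsynonymous.
Synonymous differences: 0.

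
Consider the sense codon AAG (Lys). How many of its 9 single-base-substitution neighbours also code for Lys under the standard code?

1

Position 1: none → 0 synonymous.
Position 2: none → 0 synonymous.
Position 3: AAA → 1 synonymous.
Total: 0 + 0 + 1 = 1.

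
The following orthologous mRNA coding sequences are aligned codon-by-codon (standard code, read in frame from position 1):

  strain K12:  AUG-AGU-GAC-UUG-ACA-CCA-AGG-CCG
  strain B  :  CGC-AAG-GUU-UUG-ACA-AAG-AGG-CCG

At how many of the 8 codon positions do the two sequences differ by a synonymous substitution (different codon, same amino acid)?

0

Codon 1: AUG Met / CGC Arg — nonsynonymous.
Codon 2: AGU Ser / AAG Lys — nonsynonymous.
Codon 3: GAC Asp / GUU Val — nonsynonymous.
Codon 4: UUG Leu / UUG Leu — identical.
Codon 5: ACA Thr / ACA Thr — identical.
Codon 6: CCA Pro / AAG Lys — nonsynonymous.
Codon 7: AGG Arg / AGG Arg — identical.
Codon 8: CCG Pro / CCG Pro — identical.
Synonymous differences: 0.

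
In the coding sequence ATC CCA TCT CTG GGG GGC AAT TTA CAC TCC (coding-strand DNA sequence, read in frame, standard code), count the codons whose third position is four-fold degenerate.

6

Codon 1 ATC (Ile): third position 3-fold.
Codon 2 CCA (Pro): third position 4-fold.
Codon 3 TCT (Ser): third position 4-fold.
Codon 4 CTG (Leu): third position 4-fold.
Codon 5 GGG (Gly): third position 4-fold.
Codon 6 GGC (Gly): third position 4-fold.
Codon 7 AAT (Asn): third position 2-fold.
Codon 8 TTA (Leu): third position 2-fold.
Codon 9 CAC (His): third position 2-fold.
Codon 10 TCC (Ser): third position 4-fold.
Four-fold degenerate third positions: 6.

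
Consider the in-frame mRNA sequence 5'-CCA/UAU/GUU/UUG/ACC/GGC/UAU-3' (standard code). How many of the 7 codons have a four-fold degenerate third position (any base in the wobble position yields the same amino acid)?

Codon 1 CCA (Pro): third position 4-fold.
Codon 2 UAU (Tyr): third position 2-fold.
Codon 3 GUU (Val): third position 4-fold.
Codon 4 UUG (Leu): third position 2-fold.
Codon 5 ACC (Thr): third position 4-fold.
Codon 6 GGC (Gly): third position 4-fold.
Codon 7 UAU (Tyr): third position 2-fold.
Four-fold degenerate third positions: 4.

4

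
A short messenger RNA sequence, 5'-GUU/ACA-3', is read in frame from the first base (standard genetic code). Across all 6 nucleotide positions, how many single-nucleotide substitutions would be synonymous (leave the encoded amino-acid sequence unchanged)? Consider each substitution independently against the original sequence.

6

Codon 1 (GUU, Val): 3 synonymous substitutions.
Codon 2 (ACA, Thr): 3 synonymous substitutions.
Total: 3 + 3 = 6.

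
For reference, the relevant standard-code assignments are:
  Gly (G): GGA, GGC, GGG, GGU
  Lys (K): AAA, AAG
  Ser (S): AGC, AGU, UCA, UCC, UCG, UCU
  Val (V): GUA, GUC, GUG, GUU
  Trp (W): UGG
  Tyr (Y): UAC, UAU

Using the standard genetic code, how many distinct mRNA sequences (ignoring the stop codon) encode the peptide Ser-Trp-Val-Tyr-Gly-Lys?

384

Ser: 6 codons.
Trp: 1 codon.
Val: 4 codons.
Tyr: 2 codons.
Gly: 4 codons.
Lys: 2 codons.
6 × 1 × 4 × 2 × 4 × 2 = 384.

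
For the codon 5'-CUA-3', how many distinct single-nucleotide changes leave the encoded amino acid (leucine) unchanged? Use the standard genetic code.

4

Position 1: UUA → 1 synonymous.
Position 2: none → 0 synonymous.
Position 3: CUU, CUC, CUG → 3 synonymous.
Total: 1 + 0 + 3 = 4.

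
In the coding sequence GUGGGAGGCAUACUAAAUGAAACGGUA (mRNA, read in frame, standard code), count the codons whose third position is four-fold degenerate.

Codon 1 GUG (Val): third position 4-fold.
Codon 2 GGA (Gly): third position 4-fold.
Codon 3 GGC (Gly): third position 4-fold.
Codon 4 AUA (Ile): third position 3-fold.
Codon 5 CUA (Leu): third position 4-fold.
Codon 6 AAU (Asn): third position 2-fold.
Codon 7 GAA (Glu): third position 2-fold.
Codon 8 ACG (Thr): third position 4-fold.
Codon 9 GUA (Val): third position 4-fold.
Four-fold degenerate third positions: 6.

6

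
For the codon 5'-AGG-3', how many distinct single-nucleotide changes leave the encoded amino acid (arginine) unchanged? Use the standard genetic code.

Position 1: CGG → 1 synonymous.
Position 2: none → 0 synonymous.
Position 3: AGA → 1 synonymous.
Total: 1 + 0 + 1 = 2.

2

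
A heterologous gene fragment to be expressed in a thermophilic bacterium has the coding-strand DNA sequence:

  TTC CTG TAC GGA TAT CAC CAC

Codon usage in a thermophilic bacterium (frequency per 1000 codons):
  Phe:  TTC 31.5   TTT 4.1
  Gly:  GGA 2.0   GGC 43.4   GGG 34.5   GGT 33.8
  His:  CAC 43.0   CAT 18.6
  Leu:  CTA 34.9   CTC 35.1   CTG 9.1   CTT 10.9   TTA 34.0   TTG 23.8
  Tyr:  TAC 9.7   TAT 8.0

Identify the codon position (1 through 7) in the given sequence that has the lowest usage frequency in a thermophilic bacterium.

Codon 1 TTC (Phe): 31.5 per 1000.
Codon 2 CTG (Leu): 9.1 per 1000.
Codon 3 TAC (Tyr): 9.7 per 1000.
Codon 4 GGA (Gly): 2.0 per 1000.
Codon 5 TAT (Tyr): 8.0 per 1000.
Codon 6 CAC (His): 43.0 per 1000.
Codon 7 CAC (His): 43.0 per 1000.
Lowest frequency is 2.0 at codon 4.

4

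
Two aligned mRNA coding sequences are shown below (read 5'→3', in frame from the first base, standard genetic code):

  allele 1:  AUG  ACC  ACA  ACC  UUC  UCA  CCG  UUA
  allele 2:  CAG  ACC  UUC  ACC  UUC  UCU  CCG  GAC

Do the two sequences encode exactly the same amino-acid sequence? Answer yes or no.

no

Codon 1: AUG Met / CAG Gln — nonsynonymous.
Codon 2: ACC Thr / ACC Thr — identical.
Codon 3: ACA Thr / UUC Phe — nonsynonymous.
Codon 4: ACC Thr / ACC Thr — identical.
Codon 5: UUC Phe / UUC Phe — identical.
Codon 6: UCA Ser / UCU Ser — synonymous.
Codon 7: CCG Pro / CCG Pro — identical.
Codon 8: UUA Leu / GAC Asp — nonsynonymous.
Nonsynonymous differences: 3 → different protein.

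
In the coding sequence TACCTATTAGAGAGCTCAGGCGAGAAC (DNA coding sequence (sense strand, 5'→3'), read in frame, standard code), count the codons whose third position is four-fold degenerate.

3

Codon 1 TAC (Tyr): third position 2-fold.
Codon 2 CTA (Leu): third position 4-fold.
Codon 3 TTA (Leu): third position 2-fold.
Codon 4 GAG (Glu): third position 2-fold.
Codon 5 AGC (Ser): third position 2-fold.
Codon 6 TCA (Ser): third position 4-fold.
Codon 7 GGC (Gly): third position 4-fold.
Codon 8 GAG (Glu): third position 2-fold.
Codon 9 AAC (Asn): third position 2-fold.
Four-fold degenerate third positions: 3.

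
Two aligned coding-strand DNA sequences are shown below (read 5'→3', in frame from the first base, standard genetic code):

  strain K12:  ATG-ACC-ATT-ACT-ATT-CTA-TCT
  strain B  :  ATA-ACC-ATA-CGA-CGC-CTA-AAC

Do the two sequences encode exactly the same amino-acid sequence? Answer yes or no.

no

Codon 1: ATG Met / ATA Ile — nonsynonymous.
Codon 2: ACC Thr / ACC Thr — identical.
Codon 3: ATT Ile / ATA Ile — synonymous.
Codon 4: ACT Thr / CGA Arg — nonsynonymous.
Codon 5: ATT Ile / CGC Arg — nonsynonymous.
Codon 6: CTA Leu / CTA Leu — identical.
Codon 7: TCT Ser / AAC Asn — nonsynonymous.
Nonsynonymous differences: 4 → different protein.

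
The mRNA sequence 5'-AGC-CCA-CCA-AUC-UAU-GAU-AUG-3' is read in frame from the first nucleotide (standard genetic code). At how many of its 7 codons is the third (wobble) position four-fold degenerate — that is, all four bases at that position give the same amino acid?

Codon 1 AGC (Ser): third position 2-fold.
Codon 2 CCA (Pro): third position 4-fold.
Codon 3 CCA (Pro): third position 4-fold.
Codon 4 AUC (Ile): third position 3-fold.
Codon 5 UAU (Tyr): third position 2-fold.
Codon 6 GAU (Asp): third position 2-fold.
Codon 7 AUG (Met): third position 1-fold.
Four-fold degenerate third positions: 2.

2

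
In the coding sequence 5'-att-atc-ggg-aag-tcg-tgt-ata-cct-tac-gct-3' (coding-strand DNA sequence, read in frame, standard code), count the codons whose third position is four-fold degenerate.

4

Codon 1 ATT (Ile): third position 3-fold.
Codon 2 ATC (Ile): third position 3-fold.
Codon 3 GGG (Gly): third position 4-fold.
Codon 4 AAG (Lys): third position 2-fold.
Codon 5 TCG (Ser): third position 4-fold.
Codon 6 TGT (Cys): third position 2-fold.
Codon 7 ATA (Ile): third position 3-fold.
Codon 8 CCT (Pro): third position 4-fold.
Codon 9 TAC (Tyr): third position 2-fold.
Codon 10 GCT (Ala): third position 4-fold.
Four-fold degenerate third positions: 4.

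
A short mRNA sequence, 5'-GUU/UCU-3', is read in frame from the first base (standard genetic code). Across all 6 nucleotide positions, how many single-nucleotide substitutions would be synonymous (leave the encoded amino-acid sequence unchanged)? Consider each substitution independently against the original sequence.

6

Codon 1 (GUU, Val): 3 synonymous substitutions.
Codon 2 (UCU, Ser): 3 synonymous substitutions.
Total: 3 + 3 = 6.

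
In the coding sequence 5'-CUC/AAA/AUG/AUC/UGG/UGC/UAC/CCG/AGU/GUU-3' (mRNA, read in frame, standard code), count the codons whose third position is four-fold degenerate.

Codon 1 CUC (Leu): third position 4-fold.
Codon 2 AAA (Lys): third position 2-fold.
Codon 3 AUG (Met): third position 1-fold.
Codon 4 AUC (Ile): third position 3-fold.
Codon 5 UGG (Trp): third position 1-fold.
Codon 6 UGC (Cys): third position 2-fold.
Codon 7 UAC (Tyr): third position 2-fold.
Codon 8 CCG (Pro): third position 4-fold.
Codon 9 AGU (Ser): third position 2-fold.
Codon 10 GUU (Val): third position 4-fold.
Four-fold degenerate third positions: 3.

3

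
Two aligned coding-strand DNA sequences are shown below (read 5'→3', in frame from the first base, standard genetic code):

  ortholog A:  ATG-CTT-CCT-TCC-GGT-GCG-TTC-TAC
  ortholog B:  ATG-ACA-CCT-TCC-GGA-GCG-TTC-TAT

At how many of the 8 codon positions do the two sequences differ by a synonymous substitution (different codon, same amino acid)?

2

Codon 1: ATG Met / ATG Met — identical.
Codon 2: CTT Leu / ACA Thr — nonsynonymous.
Codon 3: CCT Pro / CCT Pro — identical.
Codon 4: TCC Ser / TCC Ser — identical.
Codon 5: GGT Gly / GGA Gly — synonymous.
Codon 6: GCG Ala / GCG Ala — identical.
Codon 7: TTC Phe / TTC Phe — identical.
Codon 8: TAC Tyr / TAT Tyr — synonymous.
Synonymous differences: 2.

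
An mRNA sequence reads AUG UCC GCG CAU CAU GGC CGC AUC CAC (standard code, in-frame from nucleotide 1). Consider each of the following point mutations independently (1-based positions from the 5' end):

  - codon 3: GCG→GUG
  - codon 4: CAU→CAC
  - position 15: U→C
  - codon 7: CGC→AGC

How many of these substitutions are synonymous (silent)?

2

Codon 3: GCG (Ala) → GUG (Val) — missense.
Codon 4: CAU (His) → CAC (His) — synonymous.
Codon 5: CAU (His) → CAC (His) — synonymous.
Codon 7: CGC (Arg) → AGC (Ser) — missense.
Synonymous: 2 of 4.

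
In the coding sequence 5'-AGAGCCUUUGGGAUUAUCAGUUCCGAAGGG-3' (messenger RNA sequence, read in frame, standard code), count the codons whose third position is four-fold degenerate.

Codon 1 AGA (Arg): third position 2-fold.
Codon 2 GCC (Ala): third position 4-fold.
Codon 3 UUU (Phe): third position 2-fold.
Codon 4 GGG (Gly): third position 4-fold.
Codon 5 AUU (Ile): third position 3-fold.
Codon 6 AUC (Ile): third position 3-fold.
Codon 7 AGU (Ser): third position 2-fold.
Codon 8 UCC (Ser): third position 4-fold.
Codon 9 GAA (Glu): third position 2-fold.
Codon 10 GGG (Gly): third position 4-fold.
Four-fold degenerate third positions: 4.

4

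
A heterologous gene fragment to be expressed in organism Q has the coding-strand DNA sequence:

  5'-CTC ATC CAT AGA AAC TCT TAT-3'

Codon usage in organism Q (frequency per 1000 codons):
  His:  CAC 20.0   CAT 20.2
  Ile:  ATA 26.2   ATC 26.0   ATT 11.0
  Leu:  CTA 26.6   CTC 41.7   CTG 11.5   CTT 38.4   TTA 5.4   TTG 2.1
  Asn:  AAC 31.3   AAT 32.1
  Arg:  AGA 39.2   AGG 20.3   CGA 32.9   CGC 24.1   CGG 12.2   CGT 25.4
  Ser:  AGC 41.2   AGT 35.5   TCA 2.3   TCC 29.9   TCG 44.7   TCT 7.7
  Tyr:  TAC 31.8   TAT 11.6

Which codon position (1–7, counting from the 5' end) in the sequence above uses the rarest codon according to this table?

Codon 1 CTC (Leu): 41.7 per 1000.
Codon 2 ATC (Ile): 26.0 per 1000.
Codon 3 CAT (His): 20.2 per 1000.
Codon 4 AGA (Arg): 39.2 per 1000.
Codon 5 AAC (Asn): 31.3 per 1000.
Codon 6 TCT (Ser): 7.7 per 1000.
Codon 7 TAT (Tyr): 11.6 per 1000.
Lowest frequency is 7.7 at codon 6.

6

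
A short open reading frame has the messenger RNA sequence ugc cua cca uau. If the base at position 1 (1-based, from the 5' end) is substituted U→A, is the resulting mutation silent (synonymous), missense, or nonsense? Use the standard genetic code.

Position 1 falls in codon 1: UGC → Cys.
After the substitution the codon is AGC → Ser.
Cys ≠ Ser, so this is a missense mutation.

missense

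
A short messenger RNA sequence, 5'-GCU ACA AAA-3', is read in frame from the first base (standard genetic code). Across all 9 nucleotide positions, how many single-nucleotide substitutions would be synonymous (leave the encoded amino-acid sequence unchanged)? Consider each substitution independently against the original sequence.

7

Codon 1 (GCU, Ala): 3 synonymous substitutions.
Codon 2 (ACA, Thr): 3 synonymous substitutions.
Codon 3 (AAA, Lys): 1 synonymous substitution.
Total: 3 + 3 + 1 = 7.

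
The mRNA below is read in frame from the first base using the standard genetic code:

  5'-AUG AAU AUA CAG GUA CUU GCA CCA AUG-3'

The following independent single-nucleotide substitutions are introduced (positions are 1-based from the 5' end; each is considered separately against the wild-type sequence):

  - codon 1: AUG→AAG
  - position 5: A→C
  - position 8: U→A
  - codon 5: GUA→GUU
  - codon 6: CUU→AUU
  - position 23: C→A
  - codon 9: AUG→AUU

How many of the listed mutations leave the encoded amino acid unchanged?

Codon 1: AUG (Met) → AAG (Lys) — missense.
Codon 2: AAU (Asn) → ACU (Thr) — missense.
Codon 3: AUA (Ile) → AAA (Lys) — missense.
Codon 5: GUA (Val) → GUU (Val) — synonymous.
Codon 6: CUU (Leu) → AUU (Ile) — missense.
Codon 8: CCA (Pro) → CAA (Gln) — missense.
Codon 9: AUG (Met) → AUU (Ile) — missense.
Synonymous: 1 of 7.

1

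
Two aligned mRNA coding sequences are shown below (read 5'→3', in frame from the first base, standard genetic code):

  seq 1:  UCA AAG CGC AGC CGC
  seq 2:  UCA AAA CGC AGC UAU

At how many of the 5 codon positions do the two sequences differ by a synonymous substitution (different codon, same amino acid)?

1

Codon 1: UCA Ser / UCA Ser — identical.
Codon 2: AAG Lys / AAA Lys — synonymous.
Codon 3: CGC Arg / CGC Arg — identical.
Codon 4: AGC Ser / AGC Ser — identical.
Codon 5: CGC Arg / UAU Tyr — nonsynonymous.
Synonymous differences: 1.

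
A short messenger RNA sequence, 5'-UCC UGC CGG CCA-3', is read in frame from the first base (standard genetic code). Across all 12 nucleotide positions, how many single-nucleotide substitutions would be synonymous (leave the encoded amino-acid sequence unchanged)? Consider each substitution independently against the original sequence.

11

Codon 1 (UCC, Ser): 3 synonymous substitutions.
Codon 2 (UGC, Cys): 1 synonymous substitution.
Codon 3 (CGG, Arg): 4 synonymous substitutions.
Codon 4 (CCA, Pro): 3 synonymous substitutions.
Total: 3 + 1 + 4 + 3 = 11.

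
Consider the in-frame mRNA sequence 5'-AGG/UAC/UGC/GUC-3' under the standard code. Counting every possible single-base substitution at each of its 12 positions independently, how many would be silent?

7

Codon 1 (AGG, Arg): 2 synonymous substitutions.
Codon 2 (UAC, Tyr): 1 synonymous substitution.
Codon 3 (UGC, Cys): 1 synonymous substitution.
Codon 4 (GUC, Val): 3 synonymous substitutions.
Total: 2 + 1 + 1 + 3 = 7.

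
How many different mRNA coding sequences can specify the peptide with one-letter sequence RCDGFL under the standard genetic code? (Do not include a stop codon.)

Arg: 6 codons.
Cys: 2 codons.
Asp: 2 codons.
Gly: 4 codons.
Phe: 2 codons.
Leu: 6 codons.
6 × 2 × 2 × 4 × 2 × 6 = 1152.

1152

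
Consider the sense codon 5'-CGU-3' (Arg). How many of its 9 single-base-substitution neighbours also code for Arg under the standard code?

Position 1: none → 0 synonymous.
Position 2: none → 0 synonymous.
Position 3: CGC, CGA, CGG → 3 synonymous.
Total: 0 + 0 + 3 = 3.

3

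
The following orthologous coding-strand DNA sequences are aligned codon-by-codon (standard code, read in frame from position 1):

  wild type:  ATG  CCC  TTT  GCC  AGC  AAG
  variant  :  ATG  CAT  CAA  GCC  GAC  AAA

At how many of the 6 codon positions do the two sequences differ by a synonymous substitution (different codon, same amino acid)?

1

Codon 1: ATG Met / ATG Met — identical.
Codon 2: CCC Pro / CAT His — nonsynonymous.
Codon 3: TTT Phe / CAA Gln — nonsynonymous.
Codon 4: GCC Ala / GCC Ala — identical.
Codon 5: AGC Ser / GAC Asp — nonsynonymous.
Codon 6: AAG Lys / AAA Lys — synonymous.
Synonymous differences: 1.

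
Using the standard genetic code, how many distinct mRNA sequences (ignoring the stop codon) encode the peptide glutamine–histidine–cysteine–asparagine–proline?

64

Gln: 2 codons.
His: 2 codons.
Cys: 2 codons.
Asn: 2 codons.
Pro: 4 codons.
2 × 2 × 2 × 2 × 4 = 64.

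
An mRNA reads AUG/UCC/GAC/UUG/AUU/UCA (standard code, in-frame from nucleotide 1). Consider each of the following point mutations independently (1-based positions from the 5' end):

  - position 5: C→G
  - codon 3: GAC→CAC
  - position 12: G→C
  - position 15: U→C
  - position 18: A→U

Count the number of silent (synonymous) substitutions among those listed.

2

Codon 2: UCC (Ser) → UGC (Cys) — missense.
Codon 3: GAC (Asp) → CAC (His) — missense.
Codon 4: UUG (Leu) → UUC (Phe) — missense.
Codon 5: AUU (Ile) → AUC (Ile) — synonymous.
Codon 6: UCA (Ser) → UCU (Ser) — synonymous.
Synonymous: 2 of 5.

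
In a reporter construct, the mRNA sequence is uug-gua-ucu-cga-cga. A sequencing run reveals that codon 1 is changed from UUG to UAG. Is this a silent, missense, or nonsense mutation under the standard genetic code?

Position 2 falls in codon 1: UUG → Leu.
After the substitution the codon is UAG → Stop.
The new codon is a stop codon, so this is a nonsense mutation.

nonsense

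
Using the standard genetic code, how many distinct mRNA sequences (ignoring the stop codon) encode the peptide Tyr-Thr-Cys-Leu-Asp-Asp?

384

Tyr: 2 codons.
Thr: 4 codons.
Cys: 2 codons.
Leu: 6 codons.
Asp: 2 codons.
Asp: 2 codons.
2 × 4 × 2 × 6 × 2 × 2 = 384.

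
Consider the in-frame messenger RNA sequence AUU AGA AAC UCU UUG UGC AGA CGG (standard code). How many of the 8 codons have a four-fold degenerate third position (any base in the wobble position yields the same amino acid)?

Codon 1 AUU (Ile): third position 3-fold.
Codon 2 AGA (Arg): third position 2-fold.
Codon 3 AAC (Asn): third position 2-fold.
Codon 4 UCU (Ser): third position 4-fold.
Codon 5 UUG (Leu): third position 2-fold.
Codon 6 UGC (Cys): third position 2-fold.
Codon 7 AGA (Arg): third position 2-fold.
Codon 8 CGG (Arg): third position 4-fold.
Four-fold degenerate third positions: 2.

2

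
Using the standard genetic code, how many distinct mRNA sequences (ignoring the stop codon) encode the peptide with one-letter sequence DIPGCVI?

2304

Asp: 2 codons.
Ile: 3 codons.
Pro: 4 codons.
Gly: 4 codons.
Cys: 2 codons.
Val: 4 codons.
Ile: 3 codons.
2 × 3 × 4 × 4 × 2 × 4 × 3 = 2304.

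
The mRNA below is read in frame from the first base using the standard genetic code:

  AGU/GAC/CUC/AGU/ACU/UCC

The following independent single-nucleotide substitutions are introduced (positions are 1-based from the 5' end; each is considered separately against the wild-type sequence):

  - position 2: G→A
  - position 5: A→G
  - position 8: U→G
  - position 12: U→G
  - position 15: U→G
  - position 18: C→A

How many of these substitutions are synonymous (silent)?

Codon 1: AGU (Ser) → AAU (Asn) — missense.
Codon 2: GAC (Asp) → GGC (Gly) — missense.
Codon 3: CUC (Leu) → CGC (Arg) — missense.
Codon 4: AGU (Ser) → AGG (Arg) — missense.
Codon 5: ACU (Thr) → ACG (Thr) — synonymous.
Codon 6: UCC (Ser) → UCA (Ser) — synonymous.
Synonymous: 2 of 6.

2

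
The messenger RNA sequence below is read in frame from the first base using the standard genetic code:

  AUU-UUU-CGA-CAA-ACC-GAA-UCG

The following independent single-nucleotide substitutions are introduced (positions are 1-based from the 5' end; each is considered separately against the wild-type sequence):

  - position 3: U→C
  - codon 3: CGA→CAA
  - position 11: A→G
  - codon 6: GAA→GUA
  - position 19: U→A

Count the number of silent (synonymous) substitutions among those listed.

1

Codon 1: AUU (Ile) → AUC (Ile) — synonymous.
Codon 3: CGA (Arg) → CAA (Gln) — missense.
Codon 4: CAA (Gln) → CGA (Arg) — missense.
Codon 6: GAA (Glu) → GUA (Val) — missense.
Codon 7: UCG (Ser) → ACG (Thr) — missense.
Synonymous: 1 of 5.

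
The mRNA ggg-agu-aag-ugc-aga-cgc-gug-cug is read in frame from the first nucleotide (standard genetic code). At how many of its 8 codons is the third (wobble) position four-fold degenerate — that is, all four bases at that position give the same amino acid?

4

Codon 1 GGG (Gly): third position 4-fold.
Codon 2 AGU (Ser): third position 2-fold.
Codon 3 AAG (Lys): third position 2-fold.
Codon 4 UGC (Cys): third position 2-fold.
Codon 5 AGA (Arg): third position 2-fold.
Codon 6 CGC (Arg): third position 4-fold.
Codon 7 GUG (Val): third position 4-fold.
Codon 8 CUG (Leu): third position 4-fold.
Four-fold degenerate third positions: 4.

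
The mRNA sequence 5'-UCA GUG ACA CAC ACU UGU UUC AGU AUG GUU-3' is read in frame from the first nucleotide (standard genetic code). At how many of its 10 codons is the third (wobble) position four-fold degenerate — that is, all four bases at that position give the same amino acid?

Codon 1 UCA (Ser): third position 4-fold.
Codon 2 GUG (Val): third position 4-fold.
Codon 3 ACA (Thr): third position 4-fold.
Codon 4 CAC (His): third position 2-fold.
Codon 5 ACU (Thr): third position 4-fold.
Codon 6 UGU (Cys): third position 2-fold.
Codon 7 UUC (Phe): third position 2-fold.
Codon 8 AGU (Ser): third position 2-fold.
Codon 9 AUG (Met): third position 1-fold.
Codon 10 GUU (Val): third position 4-fold.
Four-fold degenerate third positions: 5.

5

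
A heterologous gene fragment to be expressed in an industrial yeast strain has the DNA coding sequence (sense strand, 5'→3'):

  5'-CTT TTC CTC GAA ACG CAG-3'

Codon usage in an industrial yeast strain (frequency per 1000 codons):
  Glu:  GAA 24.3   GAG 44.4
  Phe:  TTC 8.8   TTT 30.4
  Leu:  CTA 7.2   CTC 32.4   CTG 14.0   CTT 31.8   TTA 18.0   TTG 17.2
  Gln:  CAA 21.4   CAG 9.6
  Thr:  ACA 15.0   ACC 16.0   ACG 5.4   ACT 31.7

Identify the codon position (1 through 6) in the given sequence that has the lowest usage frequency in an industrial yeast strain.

Codon 1 CTT (Leu): 31.8 per 1000.
Codon 2 TTC (Phe): 8.8 per 1000.
Codon 3 CTC (Leu): 32.4 per 1000.
Codon 4 GAA (Glu): 24.3 per 1000.
Codon 5 ACG (Thr): 5.4 per 1000.
Codon 6 CAG (Gln): 9.6 per 1000.
Lowest frequency is 5.4 at codon 5.

5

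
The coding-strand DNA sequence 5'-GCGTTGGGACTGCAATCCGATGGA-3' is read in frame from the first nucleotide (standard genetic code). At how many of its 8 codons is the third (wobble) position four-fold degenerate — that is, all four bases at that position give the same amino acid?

5

Codon 1 GCG (Ala): third position 4-fold.
Codon 2 TTG (Leu): third position 2-fold.
Codon 3 GGA (Gly): third position 4-fold.
Codon 4 CTG (Leu): third position 4-fold.
Codon 5 CAA (Gln): third position 2-fold.
Codon 6 TCC (Ser): third position 4-fold.
Codon 7 GAT (Asp): third position 2-fold.
Codon 8 GGA (Gly): third position 4-fold.
Four-fold degenerate third positions: 5.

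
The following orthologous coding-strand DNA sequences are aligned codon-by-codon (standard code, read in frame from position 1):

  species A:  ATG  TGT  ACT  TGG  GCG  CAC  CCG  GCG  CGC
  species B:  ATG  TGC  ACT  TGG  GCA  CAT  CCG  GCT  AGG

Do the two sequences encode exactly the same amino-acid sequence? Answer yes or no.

Codon 1: ATG Met / ATG Met — identical.
Codon 2: TGT Cys / TGC Cys — synonymous.
Codon 3: ACT Thr / ACT Thr — identical.
Codon 4: TGG Trp / TGG Trp — identical.
Codon 5: GCG Ala / GCA Ala — synonymous.
Codon 6: CAC His / CAT His — synonymous.
Codon 7: CCG Pro / CCG Pro — identical.
Codon 8: GCG Ala / GCT Ala — synonymous.
Codon 9: CGC Arg / AGG Arg — synonymous.
Nonsynonymous differences: 0 → same protein.

yes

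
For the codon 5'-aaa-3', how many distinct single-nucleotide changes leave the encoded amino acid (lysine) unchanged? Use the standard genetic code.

Position 1: none → 0 synonymous.
Position 2: none → 0 synonymous.
Position 3: AAG → 1 synonymous.
Total: 0 + 0 + 1 = 1.

1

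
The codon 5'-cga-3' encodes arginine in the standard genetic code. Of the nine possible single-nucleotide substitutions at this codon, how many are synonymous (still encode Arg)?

Position 1: AGA → 1 synonymous.
Position 2: none → 0 synonymous.
Position 3: CGT, CGC, CGG → 3 synonymous.
Total: 1 + 0 + 3 = 4.

4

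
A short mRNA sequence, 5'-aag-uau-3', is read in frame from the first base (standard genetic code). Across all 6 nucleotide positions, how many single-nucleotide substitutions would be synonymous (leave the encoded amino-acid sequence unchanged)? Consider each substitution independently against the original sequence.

Codon 1 (AAG, Lys): 1 synonymous substitution.
Codon 2 (UAU, Tyr): 1 synonymous substitution.
Total: 1 + 1 = 2.

2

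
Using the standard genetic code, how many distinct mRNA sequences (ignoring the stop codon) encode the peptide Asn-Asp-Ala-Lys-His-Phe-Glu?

256

Asn: 2 codons.
Asp: 2 codons.
Ala: 4 codons.
Lys: 2 codons.
His: 2 codons.
Phe: 2 codons.
Glu: 2 codons.
2 × 2 × 4 × 2 × 2 × 2 × 2 = 256.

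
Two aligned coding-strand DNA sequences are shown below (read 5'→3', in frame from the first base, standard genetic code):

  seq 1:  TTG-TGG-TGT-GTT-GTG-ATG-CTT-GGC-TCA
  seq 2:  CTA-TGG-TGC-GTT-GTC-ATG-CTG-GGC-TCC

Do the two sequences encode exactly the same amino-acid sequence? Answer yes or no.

Codon 1: TTG Leu / CTA Leu — synonymous.
Codon 2: TGG Trp / TGG Trp — identical.
Codon 3: TGT Cys / TGC Cys — synonymous.
Codon 4: GTT Val / GTT Val — identical.
Codon 5: GTG Val / GTC Val — synonymous.
Codon 6: ATG Met / ATG Met — identical.
Codon 7: CTT Leu / CTG Leu — synonymous.
Codon 8: GGC Gly / GGC Gly — identical.
Codon 9: TCA Ser / TCC Ser — synonymous.
Nonsynonymous differences: 0 → same protein.

yes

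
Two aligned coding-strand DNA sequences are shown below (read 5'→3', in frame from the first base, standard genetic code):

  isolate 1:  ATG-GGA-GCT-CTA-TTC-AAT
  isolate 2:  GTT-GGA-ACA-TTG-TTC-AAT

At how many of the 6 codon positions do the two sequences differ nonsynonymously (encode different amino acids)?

Codon 1: ATG Met / GTT Val — nonsynonymous.
Codon 2: GGA Gly / GGA Gly — identical.
Codon 3: GCT Ala / ACA Thr — nonsynonymous.
Codon 4: CTA Leu / TTG Leu — synonymous.
Codon 5: TTC Phe / TTC Phe — identical.
Codon 6: AAT Asn / AAT Asn — identical.
Nonsynonymous differences: 2.

2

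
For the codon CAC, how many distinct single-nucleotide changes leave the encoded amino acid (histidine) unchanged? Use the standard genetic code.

1

Position 1: none → 0 synonymous.
Position 2: none → 0 synonymous.
Position 3: CAU → 1 synonymous.
Total: 0 + 0 + 1 = 1.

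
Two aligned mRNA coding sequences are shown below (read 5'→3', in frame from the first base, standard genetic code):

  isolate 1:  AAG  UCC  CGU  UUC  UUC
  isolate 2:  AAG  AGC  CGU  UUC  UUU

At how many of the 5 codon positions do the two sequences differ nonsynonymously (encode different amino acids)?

Codon 1: AAG Lys / AAG Lys — identical.
Codon 2: UCC Ser / AGC Ser — synonymous.
Codon 3: CGU Arg / CGU Arg — identical.
Codon 4: UUC Phe / UUC Phe — identical.
Codon 5: UUC Phe / UUU Phe — synonymous.
Nonsynonymous differences: 0.

0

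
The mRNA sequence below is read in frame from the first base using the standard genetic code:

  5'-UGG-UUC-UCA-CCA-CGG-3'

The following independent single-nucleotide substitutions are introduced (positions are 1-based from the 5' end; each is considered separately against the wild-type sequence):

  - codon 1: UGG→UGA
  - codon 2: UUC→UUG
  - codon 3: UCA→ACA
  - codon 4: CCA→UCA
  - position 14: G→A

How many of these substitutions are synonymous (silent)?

Codon 1: UGG (Trp) → UGA (Stop) — nonsense.
Codon 2: UUC (Phe) → UUG (Leu) — missense.
Codon 3: UCA (Ser) → ACA (Thr) — missense.
Codon 4: CCA (Pro) → UCA (Ser) — missense.
Codon 5: CGG (Arg) → CAG (Gln) — missense.
Synonymous: 0 of 5.

0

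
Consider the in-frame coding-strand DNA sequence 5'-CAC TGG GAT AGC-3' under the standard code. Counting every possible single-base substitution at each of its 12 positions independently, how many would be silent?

Codon 1 (CAC, His): 1 synonymous substitution.
Codon 2 (TGG, Trp): 0 synonymous substitutions.
Codon 3 (GAT, Asp): 1 synonymous substitution.
Codon 4 (AGC, Ser): 1 synonymous substitution.
Total: 1 + 0 + 1 + 1 = 3.

3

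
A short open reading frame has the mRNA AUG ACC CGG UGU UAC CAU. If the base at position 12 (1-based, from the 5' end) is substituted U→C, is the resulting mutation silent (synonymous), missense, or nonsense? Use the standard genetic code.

Position 12 falls in codon 4: UGU → Cys.
After the substitution the codon is UGC → Cys.
Both encode Cys, so the change is synonymous.

silent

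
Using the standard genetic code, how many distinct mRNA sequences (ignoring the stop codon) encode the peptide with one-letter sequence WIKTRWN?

Trp: 1 codon.
Ile: 3 codons.
Lys: 2 codons.
Thr: 4 codons.
Arg: 6 codons.
Trp: 1 codon.
Asn: 2 codons.
1 × 3 × 2 × 4 × 6 × 1 × 2 = 288.

288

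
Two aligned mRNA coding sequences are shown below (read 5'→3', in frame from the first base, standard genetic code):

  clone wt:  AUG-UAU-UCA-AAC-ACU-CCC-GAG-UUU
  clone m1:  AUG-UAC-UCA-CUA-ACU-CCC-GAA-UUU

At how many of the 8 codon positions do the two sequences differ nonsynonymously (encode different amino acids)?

Codon 1: AUG Met / AUG Met — identical.
Codon 2: UAU Tyr / UAC Tyr — synonymous.
Codon 3: UCA Ser / UCA Ser — identical.
Codon 4: AAC Asn / CUA Leu — nonsynonymous.
Codon 5: ACU Thr / ACU Thr — identical.
Codon 6: CCC Pro / CCC Pro — identical.
Codon 7: GAG Glu / GAA Glu — synonymous.
Codon 8: UUU Phe / UUU Phe — identical.
Nonsynonymous differences: 1.

1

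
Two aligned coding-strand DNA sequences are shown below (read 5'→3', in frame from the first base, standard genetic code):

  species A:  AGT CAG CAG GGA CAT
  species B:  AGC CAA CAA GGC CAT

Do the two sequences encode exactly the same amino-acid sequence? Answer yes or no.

yes

Codon 1: AGT Ser / AGC Ser — synonymous.
Codon 2: CAG Gln / CAA Gln — synonymous.
Codon 3: CAG Gln / CAA Gln — synonymous.
Codon 4: GGA Gly / GGC Gly — synonymous.
Codon 5: CAT His / CAT His — identical.
Nonsynonymous differences: 0 → same protein.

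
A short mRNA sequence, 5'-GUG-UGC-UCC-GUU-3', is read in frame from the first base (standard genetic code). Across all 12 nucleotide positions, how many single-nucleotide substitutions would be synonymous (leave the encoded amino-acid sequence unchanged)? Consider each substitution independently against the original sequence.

10

Codon 1 (GUG, Val): 3 synonymous substitutions.
Codon 2 (UGC, Cys): 1 synonymous substitution.
Codon 3 (UCC, Ser): 3 synonymous substitutions.
Codon 4 (GUU, Val): 3 synonymous substitutions.
Total: 3 + 1 + 3 + 3 = 10.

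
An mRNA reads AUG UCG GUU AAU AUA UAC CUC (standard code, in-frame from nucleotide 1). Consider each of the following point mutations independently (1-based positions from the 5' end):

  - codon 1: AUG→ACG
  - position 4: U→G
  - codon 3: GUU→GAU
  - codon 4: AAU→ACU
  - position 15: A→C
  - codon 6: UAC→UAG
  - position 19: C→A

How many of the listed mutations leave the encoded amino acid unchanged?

Codon 1: AUG (Met) → ACG (Thr) — missense.
Codon 2: UCG (Ser) → GCG (Ala) — missense.
Codon 3: GUU (Val) → GAU (Asp) — missense.
Codon 4: AAU (Asn) → ACU (Thr) — missense.
Codon 5: AUA (Ile) → AUC (Ile) — synonymous.
Codon 6: UAC (Tyr) → UAG (Stop) — nonsense.
Codon 7: CUC (Leu) → AUC (Ile) — missense.
Synonymous: 1 of 7.

1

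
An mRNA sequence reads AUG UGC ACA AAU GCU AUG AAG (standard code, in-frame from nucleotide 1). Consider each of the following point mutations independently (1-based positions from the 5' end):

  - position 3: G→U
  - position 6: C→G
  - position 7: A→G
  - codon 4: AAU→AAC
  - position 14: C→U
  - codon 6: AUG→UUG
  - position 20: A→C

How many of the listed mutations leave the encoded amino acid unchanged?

1

Codon 1: AUG (Met) → AUU (Ile) — missense.
Codon 2: UGC (Cys) → UGG (Trp) — missense.
Codon 3: ACA (Thr) → GCA (Ala) — missense.
Codon 4: AAU (Asn) → AAC (Asn) — synonymous.
Codon 5: GCU (Ala) → GUU (Val) — missense.
Codon 6: AUG (Met) → UUG (Leu) — missense.
Codon 7: AAG (Lys) → ACG (Thr) — missense.
Synonymous: 1 of 7.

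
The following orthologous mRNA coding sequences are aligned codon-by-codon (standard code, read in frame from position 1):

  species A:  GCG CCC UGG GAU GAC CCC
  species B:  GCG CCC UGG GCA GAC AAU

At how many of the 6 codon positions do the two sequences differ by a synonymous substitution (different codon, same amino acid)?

0

Codon 1: GCG Ala / GCG Ala — identical.
Codon 2: CCC Pro / CCC Pro — identical.
Codon 3: UGG Trp / UGG Trp — identical.
Codon 4: GAU Asp / GCA Ala — nonsynonymous.
Codon 5: GAC Asp / GAC Asp — identical.
Codon 6: CCC Pro / AAU Asn — nonsynonymous.
Synonymous differences: 0.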